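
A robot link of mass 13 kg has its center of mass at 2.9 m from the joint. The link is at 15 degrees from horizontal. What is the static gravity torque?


tau = m*g*L*cos(angle)
= 13 * 9.81 * 2.9 * cos(15 deg)
= 13 * 9.81 * 2.9 * 0.9659
= 357.2351 Nm


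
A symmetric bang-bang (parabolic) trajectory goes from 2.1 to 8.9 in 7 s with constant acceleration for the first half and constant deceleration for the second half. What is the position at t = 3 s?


Symmetric rest-to-rest: each phase covers (pf-p0)/2 in time T/2. 0.5*a*(T/2)^2 = (pf-p0)/2 => a = 4*(pf-p0)/T^2
a = 4*(8.9-2.1)/7^2 = 0.5551
t = 3 is in the acceleration phase (t <= T/2).
p = p0 + 0.5*a*t^2 = 2.1 + 0.5*0.5551*3^2
= 4.598


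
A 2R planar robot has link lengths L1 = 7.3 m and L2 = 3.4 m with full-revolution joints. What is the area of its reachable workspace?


r_max = L1 + L2 = 10.7 m
r_min = |L1 - L2| = 3.9 m
Area = pi*(r_max^2 - r_min^2)
= pi*(114.49 - 15.21)
= pi * 99.28
= 311.8973 m^2


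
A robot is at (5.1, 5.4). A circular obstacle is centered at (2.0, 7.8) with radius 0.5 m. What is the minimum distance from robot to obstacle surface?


center_dist = sqrt((5.1-2.0)^2 + (5.4-7.8)^2)
= sqrt(9.61 + 5.76)
= 3.9205
min_dist = center_dist - radius = 3.9205 - 0.5 = 3.4205 m


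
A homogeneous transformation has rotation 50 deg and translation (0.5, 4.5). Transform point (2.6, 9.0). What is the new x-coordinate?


x' = cos(theta)*px - sin(theta)*py + tx
= 0.6428*2.6 - 0.766*9.0 + 0.5
= -4.7232


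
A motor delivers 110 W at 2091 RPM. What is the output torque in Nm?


omega = 2091 * 2*pi/60 = 218.969 rad/s
tau = P / omega = 110 / 218.969
= 0.5024 Nm


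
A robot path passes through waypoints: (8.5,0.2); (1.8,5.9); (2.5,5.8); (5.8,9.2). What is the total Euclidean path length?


Segment lengths:
  seg1 = sqrt((-6.7)^2 + (5.7)^2) = 8.7966
  seg2 = sqrt((0.7)^2 + (-0.1)^2) = 0.7071
  seg3 = sqrt((3.3)^2 + (3.4)^2) = 4.7381
Total = 14.2418


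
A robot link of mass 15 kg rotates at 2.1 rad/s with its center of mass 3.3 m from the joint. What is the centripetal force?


F = m * omega^2 * r
= 15 * 2.1^2 * 3.3
= 15 * 4.41 * 3.3
= 218.295 N


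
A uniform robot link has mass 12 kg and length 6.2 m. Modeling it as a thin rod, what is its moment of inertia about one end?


I = (1/3) * m * L^2
= (1/3) * 12 * 6.2^2
= 0.333333 * 12 * 38.44
= 153.76 kg*m^2


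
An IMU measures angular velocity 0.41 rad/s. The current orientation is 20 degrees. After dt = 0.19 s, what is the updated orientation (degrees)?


delta_theta = w * dt = 0.41 * 0.19 = 0.0779 rad
= 4.4633 deg
theta_new = 20 + 4.4633 = 24.4633 deg


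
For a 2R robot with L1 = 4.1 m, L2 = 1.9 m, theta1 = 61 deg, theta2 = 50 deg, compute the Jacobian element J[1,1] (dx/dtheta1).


J[1,1] = -L1*sin(t1) - L2*sin(t1+t2)
= -4.1*sin(61) - 1.9*sin(111)
= -5.3597


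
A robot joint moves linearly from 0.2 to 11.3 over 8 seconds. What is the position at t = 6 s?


s = t/T = 6/8 = 0.75
p(t) = p0 + (pf-p0)*s
= 0.2 + (11.3 - 0.2) * 0.75
= 8.525


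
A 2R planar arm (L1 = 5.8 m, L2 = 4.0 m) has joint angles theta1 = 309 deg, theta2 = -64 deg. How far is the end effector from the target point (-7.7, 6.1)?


End effector via forward kinematics:
x = L1*cos(t1) + L2*cos(t1+t2) = 1.9596
y = L1*sin(t1) + L2*sin(t1+t2) = -8.1327
Distance to target:
d = sqrt((-7.7 - 1.9596)^2 + (6.1 - -8.1327)^2)
= sqrt(93.3076 + 202.5691)
= 17.2011 m


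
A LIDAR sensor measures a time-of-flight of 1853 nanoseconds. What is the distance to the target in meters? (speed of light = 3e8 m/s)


tof = 1853 ns = 1.853e-06 s
dist = c * tof / 2
= 3e8 * 1.853e-06 / 2
= 277.95 m


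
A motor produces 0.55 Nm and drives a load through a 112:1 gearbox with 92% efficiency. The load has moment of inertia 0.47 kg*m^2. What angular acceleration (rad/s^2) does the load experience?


tau_out = tau_motor * N * eta
= 0.55 * 112 * 0.92 = 56.672 Nm
alpha = tau_out / I = 56.672 / 0.47
= 120.5787 rad/s^2


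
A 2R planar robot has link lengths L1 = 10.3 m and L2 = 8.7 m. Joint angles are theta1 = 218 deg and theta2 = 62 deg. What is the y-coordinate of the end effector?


Convert angles to radians: theta1 = 3.8048, theta2 = 1.0821
y = L1*sin(theta1) + L2*sin(theta1+theta2)
y = -6.3413 + -8.5678
y = -14.9091


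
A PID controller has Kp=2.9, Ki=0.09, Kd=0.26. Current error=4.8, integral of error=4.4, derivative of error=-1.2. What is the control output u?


u = Kp*e + Ki*int(e) + Kd*de/dt
= 2.9*4.8 + 0.09*4.4 + 0.26*(-1.2)
= 13.92 + 0.396 + -0.312
= 14.004


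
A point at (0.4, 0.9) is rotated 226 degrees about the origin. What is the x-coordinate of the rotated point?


x' = x*cos(theta) - y*sin(theta)
cos(226 deg) = -0.6947, sin(226 deg) = -0.7193
x' = 0.4 * -0.6947 - 0.9 * -0.7193
= -0.2779 - -0.6474
= 0.3695


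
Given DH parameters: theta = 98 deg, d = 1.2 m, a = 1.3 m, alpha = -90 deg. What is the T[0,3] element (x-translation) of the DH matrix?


T[0,3] = a * cos(theta)
= 1.3 * cos(98 deg)
= 1.3 * -0.1392
= -0.1809


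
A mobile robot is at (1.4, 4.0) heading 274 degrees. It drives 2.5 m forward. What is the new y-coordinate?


y_new = y0 + d*sin(theta)
= 4.0 + 2.5*sin(274)
= 4.0 + -2.4939
= 1.5061


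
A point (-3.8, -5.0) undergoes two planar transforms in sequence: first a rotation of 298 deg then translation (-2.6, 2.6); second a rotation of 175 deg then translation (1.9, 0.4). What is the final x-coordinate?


After transform 1:
x1 = cos(298)*-3.8 - sin(298)*-5.0 + -2.6 = -8.7987
y1 = sin(298)*-3.8 + cos(298)*-5.0 + 2.6 = 3.6078
After transform 2:
x2 = cos(175)*-8.7987 - sin(175)*3.6078 + 1.9
= 10.3508


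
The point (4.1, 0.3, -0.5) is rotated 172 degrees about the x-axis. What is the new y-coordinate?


Rotation about x-axis: y' = y*cos(theta) - z*sin(theta)
= 0.3 * -0.9903 - -0.5 * 0.1392
= -0.2275


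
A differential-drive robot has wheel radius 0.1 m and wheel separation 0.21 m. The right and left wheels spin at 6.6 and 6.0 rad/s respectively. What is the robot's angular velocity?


vR = r*wR = 0.1*6.6 = 0.66 m/s
vL = r*wL = 0.1*6.0 = 0.6 m/s
v = (vR+vL)/2 = 0.63 m/s
omega = (vR-vL)/L = 0.2857 rad/s
angular velocity = 0.2857 rad/s


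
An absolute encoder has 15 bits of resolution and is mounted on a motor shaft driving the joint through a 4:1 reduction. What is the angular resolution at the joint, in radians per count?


counts = 2^15 = 32768
effective counts at joint = 32768 * 4 = 131072
resolution = 2*pi / 131072
= 4.7937e-05 rad/count


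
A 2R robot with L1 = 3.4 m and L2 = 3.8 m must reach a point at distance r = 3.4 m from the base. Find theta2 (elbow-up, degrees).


cos(theta2) = (r^2 - L1^2 - L2^2) / (2*L1*L2)
cos(theta2) = (11.56 - 11.56 - 14.44) / 25.84
cos(theta2) = -0.558824
theta2 = 123.9745 degrees


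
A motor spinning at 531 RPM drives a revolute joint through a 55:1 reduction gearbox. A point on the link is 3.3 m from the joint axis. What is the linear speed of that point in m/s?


omega_motor = 531 * 2*pi/60 = 55.6062 rad/s
omega_joint = omega_motor / 55 = 1.011 rad/s
v = omega_joint * r = 1.011 * 3.3
= 3.3364 m/s


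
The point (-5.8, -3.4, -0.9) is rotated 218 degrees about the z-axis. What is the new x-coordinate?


Rotation about z-axis: x' = x*cos(theta) - y*sin(theta)
= -5.8 * -0.788 - -3.4 * -0.6157
= 2.4772


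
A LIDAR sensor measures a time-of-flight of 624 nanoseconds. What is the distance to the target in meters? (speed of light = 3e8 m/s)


tof = 624 ns = 6.24e-07 s
dist = c * tof / 2
= 3e8 * 6.24e-07 / 2
= 93.6 m


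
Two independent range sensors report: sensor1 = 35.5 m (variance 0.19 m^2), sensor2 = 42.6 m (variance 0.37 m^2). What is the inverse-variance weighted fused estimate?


w1 = (1/var1) / (1/var1 + 1/var2)
   = 5.2632 / (5.2632 + 2.7027) = 0.6607
w2 = 1 - w1 = 0.3393
fused = w1*s1 + w2*s2 = 23.4554 + 14.4536
= 37.9089 m


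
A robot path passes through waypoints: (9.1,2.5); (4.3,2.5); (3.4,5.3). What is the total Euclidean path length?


Segment lengths:
  seg1 = sqrt((-4.8)^2 + (0.0)^2) = 4.8
  seg2 = sqrt((-0.9)^2 + (2.8)^2) = 2.9411
Total = 7.7411


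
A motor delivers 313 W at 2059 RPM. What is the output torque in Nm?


omega = 2059 * 2*pi/60 = 215.618 rad/s
tau = P / omega = 313 / 215.618
= 1.4516 Nm


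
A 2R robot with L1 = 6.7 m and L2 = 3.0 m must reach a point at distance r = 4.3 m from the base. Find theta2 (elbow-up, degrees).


cos(theta2) = (r^2 - L1^2 - L2^2) / (2*L1*L2)
cos(theta2) = (18.49 - 44.89 - 9.0) / 40.2
cos(theta2) = -0.880597
theta2 = 151.7145 degrees


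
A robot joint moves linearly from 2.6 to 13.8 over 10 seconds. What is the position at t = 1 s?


s = t/T = 1/10 = 0.1
p(t) = p0 + (pf-p0)*s
= 2.6 + (13.8 - 2.6) * 0.1
= 3.72


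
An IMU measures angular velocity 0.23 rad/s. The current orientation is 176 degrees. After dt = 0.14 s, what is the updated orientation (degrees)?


delta_theta = w * dt = 0.23 * 0.14 = 0.0322 rad
= 1.8449 deg
theta_new = 176 + 1.8449 = 177.8449 deg


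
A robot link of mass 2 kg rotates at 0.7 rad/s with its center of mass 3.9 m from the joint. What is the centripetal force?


F = m * omega^2 * r
= 2 * 0.7^2 * 3.9
= 2 * 0.49 * 3.9
= 3.822 N


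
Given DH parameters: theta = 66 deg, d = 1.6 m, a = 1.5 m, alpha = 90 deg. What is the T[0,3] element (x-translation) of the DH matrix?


T[0,3] = a * cos(theta)
= 1.5 * cos(66 deg)
= 1.5 * 0.4067
= 0.6101


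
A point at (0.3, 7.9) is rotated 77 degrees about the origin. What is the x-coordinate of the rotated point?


x' = x*cos(theta) - y*sin(theta)
cos(77 deg) = 0.225, sin(77 deg) = 0.9744
x' = 0.3 * 0.225 - 7.9 * 0.9744
= 0.0675 - 7.6975
= -7.63


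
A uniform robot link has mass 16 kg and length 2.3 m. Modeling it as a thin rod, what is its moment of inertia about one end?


I = (1/3) * m * L^2
= (1/3) * 16 * 2.3^2
= 0.333333 * 16 * 5.29
= 28.2133 kg*m^2


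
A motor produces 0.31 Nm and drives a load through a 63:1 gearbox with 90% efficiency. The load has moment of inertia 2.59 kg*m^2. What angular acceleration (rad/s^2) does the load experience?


tau_out = tau_motor * N * eta
= 0.31 * 63 * 0.9 = 17.577 Nm
alpha = tau_out / I = 17.577 / 2.59
= 6.7865 rad/s^2


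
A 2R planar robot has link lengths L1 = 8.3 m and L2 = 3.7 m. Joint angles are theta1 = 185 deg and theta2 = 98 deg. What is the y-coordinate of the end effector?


Convert angles to radians: theta1 = 3.2289, theta2 = 1.7104
y = L1*sin(theta1) + L2*sin(theta1+theta2)
y = -0.7234 + -3.6052
y = -4.3286


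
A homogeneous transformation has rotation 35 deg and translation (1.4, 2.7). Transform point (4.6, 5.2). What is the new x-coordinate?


x' = cos(theta)*px - sin(theta)*py + tx
= 0.8192*4.6 - 0.5736*5.2 + 1.4
= 2.1855


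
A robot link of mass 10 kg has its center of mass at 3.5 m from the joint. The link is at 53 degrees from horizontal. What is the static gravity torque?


tau = m*g*L*cos(angle)
= 10 * 9.81 * 3.5 * cos(53 deg)
= 10 * 9.81 * 3.5 * 0.6018
= 206.6332 Nm


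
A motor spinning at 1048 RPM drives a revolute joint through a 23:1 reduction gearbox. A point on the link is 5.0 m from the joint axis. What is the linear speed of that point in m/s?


omega_motor = 1048 * 2*pi/60 = 109.7463 rad/s
omega_joint = omega_motor / 23 = 4.7716 rad/s
v = omega_joint * r = 4.7716 * 5.0
= 23.8579 m/s


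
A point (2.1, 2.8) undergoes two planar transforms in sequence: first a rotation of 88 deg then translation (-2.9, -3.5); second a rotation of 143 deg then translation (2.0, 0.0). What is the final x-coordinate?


After transform 1:
x1 = cos(88)*2.1 - sin(88)*2.8 + -2.9 = -5.625
y1 = sin(88)*2.1 + cos(88)*2.8 + -3.5 = -1.3036
After transform 2:
x2 = cos(143)*-5.625 - sin(143)*-1.3036 + 2.0
= 7.2768


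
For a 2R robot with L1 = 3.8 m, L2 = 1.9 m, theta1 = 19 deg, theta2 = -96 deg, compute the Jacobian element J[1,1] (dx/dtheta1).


J[1,1] = -L1*sin(t1) - L2*sin(t1+t2)
= -3.8*sin(19) - 1.9*sin(-77)
= 0.6141


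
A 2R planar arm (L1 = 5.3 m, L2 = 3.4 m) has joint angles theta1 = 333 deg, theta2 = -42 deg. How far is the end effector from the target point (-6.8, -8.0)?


End effector via forward kinematics:
x = L1*cos(t1) + L2*cos(t1+t2) = 5.9408
y = L1*sin(t1) + L2*sin(t1+t2) = -5.5803
Distance to target:
d = sqrt((-6.8 - 5.9408)^2 + (-8.0 - -5.5803)^2)
= sqrt(162.3276 + 5.8548)
= 12.9685 m


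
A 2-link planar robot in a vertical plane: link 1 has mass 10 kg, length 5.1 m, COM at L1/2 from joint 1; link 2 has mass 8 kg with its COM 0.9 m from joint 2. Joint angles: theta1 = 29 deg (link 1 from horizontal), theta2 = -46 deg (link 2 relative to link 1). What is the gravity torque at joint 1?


Horizontal distance from joint 1 to link-1 COM:
  x_c1 = (L1/2)*cos(t1) = 2.55 * 0.8746 = 2.2303 m
Horizontal distance from joint 1 to link-2 COM:
  x_c2 = L1*cos(t1) + Lc2*cos(t1+t2)
       = 5.1*0.8746 + 0.9*0.9563 = 5.3212 m
tau1 = m1*g*x_c1 + m2*g*x_c2
     = 10*9.81*2.2303 + 8*9.81*5.3212
     = 218.7905 + 417.6105
     = 636.401 Nm


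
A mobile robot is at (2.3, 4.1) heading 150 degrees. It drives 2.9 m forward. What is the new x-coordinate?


x_new = x0 + d*cos(theta)
= 2.3 + 2.9*cos(150)
= 2.3 + -2.5115
= -0.2115


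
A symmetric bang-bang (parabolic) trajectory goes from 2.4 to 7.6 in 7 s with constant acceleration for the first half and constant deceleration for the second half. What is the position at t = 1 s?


Symmetric rest-to-rest: each phase covers (pf-p0)/2 in time T/2. 0.5*a*(T/2)^2 = (pf-p0)/2 => a = 4*(pf-p0)/T^2
a = 4*(7.6-2.4)/7^2 = 0.4245
t = 1 is in the acceleration phase (t <= T/2).
p = p0 + 0.5*a*t^2 = 2.4 + 0.5*0.4245*1^2
= 2.6122


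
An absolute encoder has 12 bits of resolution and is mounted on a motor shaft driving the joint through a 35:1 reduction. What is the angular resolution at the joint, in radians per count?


counts = 2^12 = 4096
effective counts at joint = 4096 * 35 = 143360
resolution = 2*pi / 143360
= 4.3828e-05 rad/count


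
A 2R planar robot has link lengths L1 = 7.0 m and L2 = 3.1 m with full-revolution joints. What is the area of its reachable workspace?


r_max = L1 + L2 = 10.1 m
r_min = |L1 - L2| = 3.9 m
Area = pi*(r_max^2 - r_min^2)
= pi*(102.01 - 15.21)
= pi * 86.8
= 272.6902 m^2


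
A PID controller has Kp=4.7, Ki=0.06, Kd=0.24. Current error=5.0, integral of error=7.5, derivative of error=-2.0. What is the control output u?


u = Kp*e + Ki*int(e) + Kd*de/dt
= 4.7*5.0 + 0.06*7.5 + 0.24*(-2.0)
= 23.5 + 0.45 + -0.48
= 23.47


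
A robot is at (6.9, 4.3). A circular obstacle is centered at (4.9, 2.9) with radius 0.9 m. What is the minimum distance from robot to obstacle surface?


center_dist = sqrt((6.9-4.9)^2 + (4.3-2.9)^2)
= sqrt(4.0 + 1.96)
= 2.4413
min_dist = center_dist - radius = 2.4413 - 0.9 = 1.5413 m


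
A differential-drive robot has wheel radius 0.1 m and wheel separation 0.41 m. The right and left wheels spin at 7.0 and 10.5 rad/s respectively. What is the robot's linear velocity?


vR = r*wR = 0.1*7.0 = 0.7 m/s
vL = r*wL = 0.1*10.5 = 1.05 m/s
v = (vR+vL)/2 = 0.875 m/s
omega = (vR-vL)/L = -0.8537 rad/s
linear velocity = 0.875 m/s


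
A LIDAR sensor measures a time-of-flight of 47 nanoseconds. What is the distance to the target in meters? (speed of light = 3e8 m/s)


tof = 47 ns = 4.7e-08 s
dist = c * tof / 2
= 3e8 * 4.7e-08 / 2
= 7.05 m


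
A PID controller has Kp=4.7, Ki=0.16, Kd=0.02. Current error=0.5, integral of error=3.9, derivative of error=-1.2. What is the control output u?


u = Kp*e + Ki*int(e) + Kd*de/dt
= 4.7*0.5 + 0.16*3.9 + 0.02*(-1.2)
= 2.35 + 0.624 + -0.024
= 2.95


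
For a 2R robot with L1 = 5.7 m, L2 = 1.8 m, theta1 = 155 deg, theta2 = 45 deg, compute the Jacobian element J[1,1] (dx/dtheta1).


J[1,1] = -L1*sin(t1) - L2*sin(t1+t2)
= -5.7*sin(155) - 1.8*sin(200)
= -1.7933


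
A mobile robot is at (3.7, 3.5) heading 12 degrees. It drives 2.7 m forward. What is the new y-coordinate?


y_new = y0 + d*sin(theta)
= 3.5 + 2.7*sin(12)
= 3.5 + 0.5614
= 4.0614


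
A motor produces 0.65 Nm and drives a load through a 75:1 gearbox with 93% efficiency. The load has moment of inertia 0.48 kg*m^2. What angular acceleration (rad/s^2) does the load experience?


tau_out = tau_motor * N * eta
= 0.65 * 75 * 0.93 = 45.3375 Nm
alpha = tau_out / I = 45.3375 / 0.48
= 94.4531 rad/s^2


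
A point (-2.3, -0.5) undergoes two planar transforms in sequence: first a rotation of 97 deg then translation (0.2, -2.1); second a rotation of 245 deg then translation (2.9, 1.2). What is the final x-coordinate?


After transform 1:
x1 = cos(97)*-2.3 - sin(97)*-0.5 + 0.2 = 0.9766
y1 = sin(97)*-2.3 + cos(97)*-0.5 + -2.1 = -4.3219
After transform 2:
x2 = cos(245)*0.9766 - sin(245)*-4.3219 + 2.9
= -1.4297


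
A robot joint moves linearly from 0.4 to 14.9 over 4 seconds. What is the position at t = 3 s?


s = t/T = 3/4 = 0.75
p(t) = p0 + (pf-p0)*s
= 0.4 + (14.9 - 0.4) * 0.75
= 11.275


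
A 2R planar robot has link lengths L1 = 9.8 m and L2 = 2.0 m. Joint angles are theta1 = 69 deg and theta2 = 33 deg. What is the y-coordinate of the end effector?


Convert angles to radians: theta1 = 1.2043, theta2 = 0.576
y = L1*sin(theta1) + L2*sin(theta1+theta2)
y = 9.1491 + 1.9563
y = 11.1054


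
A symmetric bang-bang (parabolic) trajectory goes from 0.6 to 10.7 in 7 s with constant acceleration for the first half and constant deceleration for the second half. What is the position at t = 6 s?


Symmetric rest-to-rest: each phase covers (pf-p0)/2 in time T/2. 0.5*a*(T/2)^2 = (pf-p0)/2 => a = 4*(pf-p0)/T^2
a = 4*(10.7-0.6)/7^2 = 0.8245
t = 6 is in the deceleration phase (t > T/2).
p = pf - 0.5*a*(T-t)^2 = 10.7 - 0.5*0.8245*1^2
= 10.2878


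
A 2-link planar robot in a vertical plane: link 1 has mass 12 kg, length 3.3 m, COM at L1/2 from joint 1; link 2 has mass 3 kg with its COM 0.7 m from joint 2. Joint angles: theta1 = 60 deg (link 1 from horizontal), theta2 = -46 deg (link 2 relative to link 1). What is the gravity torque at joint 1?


Horizontal distance from joint 1 to link-1 COM:
  x_c1 = (L1/2)*cos(t1) = 1.65 * 0.5 = 0.825 m
Horizontal distance from joint 1 to link-2 COM:
  x_c2 = L1*cos(t1) + Lc2*cos(t1+t2)
       = 3.3*0.5 + 0.7*0.9703 = 2.3292 m
tau1 = m1*g*x_c1 + m2*g*x_c2
     = 12*9.81*0.825 + 3*9.81*2.3292
     = 97.119 + 68.5486
     = 165.6676 Nm


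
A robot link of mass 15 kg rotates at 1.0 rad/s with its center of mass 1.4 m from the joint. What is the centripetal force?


F = m * omega^2 * r
= 15 * 1.0^2 * 1.4
= 15 * 1.0 * 1.4
= 21.0 N


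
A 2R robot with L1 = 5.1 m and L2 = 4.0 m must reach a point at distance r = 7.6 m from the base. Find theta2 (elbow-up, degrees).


cos(theta2) = (r^2 - L1^2 - L2^2) / (2*L1*L2)
cos(theta2) = (57.76 - 26.01 - 16.0) / 40.8
cos(theta2) = 0.386029
theta2 = 67.2923 degrees


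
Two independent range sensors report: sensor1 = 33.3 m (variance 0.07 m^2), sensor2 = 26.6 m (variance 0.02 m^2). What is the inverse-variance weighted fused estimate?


w1 = (1/var1) / (1/var1 + 1/var2)
   = 14.2857 / (14.2857 + 50.0) = 0.2222
w2 = 1 - w1 = 0.7778
fused = w1*s1 + w2*s2 = 7.4 + 20.6889
= 28.0889 m


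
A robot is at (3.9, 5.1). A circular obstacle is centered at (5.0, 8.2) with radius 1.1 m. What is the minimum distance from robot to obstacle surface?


center_dist = sqrt((3.9-5.0)^2 + (5.1-8.2)^2)
= sqrt(1.21 + 9.61)
= 3.2894
min_dist = center_dist - radius = 3.2894 - 1.1 = 2.1894 m


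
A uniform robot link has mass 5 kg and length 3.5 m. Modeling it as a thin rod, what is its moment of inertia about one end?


I = (1/3) * m * L^2
= (1/3) * 5 * 3.5^2
= 0.333333 * 5 * 12.25
= 20.4167 kg*m^2


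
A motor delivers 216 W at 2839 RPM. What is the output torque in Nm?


omega = 2839 * 2*pi/60 = 297.2994 rad/s
tau = P / omega = 216 / 297.2994
= 0.7265 Nm


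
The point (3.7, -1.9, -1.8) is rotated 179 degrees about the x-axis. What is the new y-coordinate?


Rotation about x-axis: y' = y*cos(theta) - z*sin(theta)
= -1.9 * -0.9998 - -1.8 * 0.0175
= 1.9311


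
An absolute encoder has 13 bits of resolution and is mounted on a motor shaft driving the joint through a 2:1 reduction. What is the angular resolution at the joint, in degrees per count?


counts = 2^13 = 8192
effective counts at joint = 8192 * 2 = 16384
resolution = 360 / 16384
= 0.022 deg/count


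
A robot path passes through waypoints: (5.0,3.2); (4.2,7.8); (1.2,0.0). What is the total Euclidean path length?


Segment lengths:
  seg1 = sqrt((-0.8)^2 + (4.6)^2) = 4.669
  seg2 = sqrt((-3.0)^2 + (-7.8)^2) = 8.357
Total = 13.0261


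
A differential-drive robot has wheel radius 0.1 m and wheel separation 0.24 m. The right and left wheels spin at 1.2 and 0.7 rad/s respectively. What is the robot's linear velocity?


vR = r*wR = 0.1*1.2 = 0.12 m/s
vL = r*wL = 0.1*0.7 = 0.07 m/s
v = (vR+vL)/2 = 0.095 m/s
omega = (vR-vL)/L = 0.2083 rad/s
linear velocity = 0.095 m/s


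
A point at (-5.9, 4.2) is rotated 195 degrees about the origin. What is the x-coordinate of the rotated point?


x' = x*cos(theta) - y*sin(theta)
cos(195 deg) = -0.9659, sin(195 deg) = -0.2588
x' = -5.9 * -0.9659 - 4.2 * -0.2588
= 5.699 - -1.087
= 6.786


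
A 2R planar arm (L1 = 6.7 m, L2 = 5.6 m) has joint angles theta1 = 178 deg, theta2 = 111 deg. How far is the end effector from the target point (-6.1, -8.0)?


End effector via forward kinematics:
x = L1*cos(t1) + L2*cos(t1+t2) = -4.8727
y = L1*sin(t1) + L2*sin(t1+t2) = -5.0611
Distance to target:
d = sqrt((-6.1 - -4.8727)^2 + (-8.0 - -5.0611)^2)
= sqrt(1.5062 + 8.6373)
= 3.1849 m


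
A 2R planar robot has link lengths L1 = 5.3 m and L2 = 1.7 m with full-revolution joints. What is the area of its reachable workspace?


r_max = L1 + L2 = 7.0 m
r_min = |L1 - L2| = 3.6 m
Area = pi*(r_max^2 - r_min^2)
= pi*(49.0 - 12.96)
= pi * 36.04
= 113.223 m^2


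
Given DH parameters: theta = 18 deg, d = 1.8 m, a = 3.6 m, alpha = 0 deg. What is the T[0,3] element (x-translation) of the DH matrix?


T[0,3] = a * cos(theta)
= 3.6 * cos(18 deg)
= 3.6 * 0.9511
= 3.4238


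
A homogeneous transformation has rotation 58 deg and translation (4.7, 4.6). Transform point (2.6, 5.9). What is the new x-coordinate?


x' = cos(theta)*px - sin(theta)*py + tx
= 0.5299*2.6 - 0.848*5.9 + 4.7
= 1.0743


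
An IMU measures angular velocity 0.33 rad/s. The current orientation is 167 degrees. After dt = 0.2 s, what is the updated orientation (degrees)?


delta_theta = w * dt = 0.33 * 0.2 = 0.066 rad
= 3.7815 deg
theta_new = 167 + 3.7815 = 170.7815 deg


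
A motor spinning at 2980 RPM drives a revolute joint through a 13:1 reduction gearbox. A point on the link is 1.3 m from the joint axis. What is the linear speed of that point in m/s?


omega_motor = 2980 * 2*pi/60 = 312.0649 rad/s
omega_joint = omega_motor / 13 = 24.005 rad/s
v = omega_joint * r = 24.005 * 1.3
= 31.2065 m/s


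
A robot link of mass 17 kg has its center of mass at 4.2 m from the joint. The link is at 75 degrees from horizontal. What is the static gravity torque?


tau = m*g*L*cos(angle)
= 17 * 9.81 * 4.2 * cos(75 deg)
= 17 * 9.81 * 4.2 * 0.2588
= 181.2857 Nm


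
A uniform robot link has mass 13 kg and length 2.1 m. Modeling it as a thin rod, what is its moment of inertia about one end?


I = (1/3) * m * L^2
= (1/3) * 13 * 2.1^2
= 0.333333 * 13 * 4.41
= 19.11 kg*m^2


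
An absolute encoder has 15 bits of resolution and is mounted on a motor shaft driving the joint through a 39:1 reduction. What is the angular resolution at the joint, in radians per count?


counts = 2^15 = 32768
effective counts at joint = 32768 * 39 = 1277952
resolution = 2*pi / 1277952
= 4.9166e-06 rad/count


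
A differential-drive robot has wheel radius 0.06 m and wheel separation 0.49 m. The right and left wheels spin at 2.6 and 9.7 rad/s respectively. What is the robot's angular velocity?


vR = r*wR = 0.06*2.6 = 0.156 m/s
vL = r*wL = 0.06*9.7 = 0.582 m/s
v = (vR+vL)/2 = 0.369 m/s
omega = (vR-vL)/L = -0.8694 rad/s
angular velocity = -0.8694 rad/s


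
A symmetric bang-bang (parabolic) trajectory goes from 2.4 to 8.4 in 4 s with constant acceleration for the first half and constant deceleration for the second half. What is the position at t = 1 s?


Symmetric rest-to-rest: each phase covers (pf-p0)/2 in time T/2. 0.5*a*(T/2)^2 = (pf-p0)/2 => a = 4*(pf-p0)/T^2
a = 4*(8.4-2.4)/4^2 = 1.5
t = 1 is in the acceleration phase (t <= T/2).
p = p0 + 0.5*a*t^2 = 2.4 + 0.5*1.5*1^2
= 3.15


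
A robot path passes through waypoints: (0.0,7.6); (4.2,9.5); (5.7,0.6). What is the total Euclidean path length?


Segment lengths:
  seg1 = sqrt((4.2)^2 + (1.9)^2) = 4.6098
  seg2 = sqrt((1.5)^2 + (-8.9)^2) = 9.0255
Total = 13.6353


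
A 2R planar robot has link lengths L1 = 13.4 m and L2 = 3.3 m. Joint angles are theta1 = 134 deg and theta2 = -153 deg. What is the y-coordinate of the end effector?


Convert angles to radians: theta1 = 2.3387, theta2 = -2.6704
y = L1*sin(theta1) + L2*sin(theta1+theta2)
y = 9.6392 + -1.0744
y = 8.5648


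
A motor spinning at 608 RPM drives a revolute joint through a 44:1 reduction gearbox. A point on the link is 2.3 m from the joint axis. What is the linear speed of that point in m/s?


omega_motor = 608 * 2*pi/60 = 63.6696 rad/s
omega_joint = omega_motor / 44 = 1.447 rad/s
v = omega_joint * r = 1.447 * 2.3
= 3.3282 m/s


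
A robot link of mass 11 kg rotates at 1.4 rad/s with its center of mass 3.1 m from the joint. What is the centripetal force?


F = m * omega^2 * r
= 11 * 1.4^2 * 3.1
= 11 * 1.96 * 3.1
= 66.836 N


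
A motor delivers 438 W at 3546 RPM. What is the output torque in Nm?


omega = 3546 * 2*pi/60 = 371.3363 rad/s
tau = P / omega = 438 / 371.3363
= 1.1795 Nm


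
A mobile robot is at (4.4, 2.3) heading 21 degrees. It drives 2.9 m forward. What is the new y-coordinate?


y_new = y0 + d*sin(theta)
= 2.3 + 2.9*sin(21)
= 2.3 + 1.0393
= 3.3393


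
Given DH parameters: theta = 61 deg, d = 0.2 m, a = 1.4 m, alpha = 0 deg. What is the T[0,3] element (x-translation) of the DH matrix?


T[0,3] = a * cos(theta)
= 1.4 * cos(61 deg)
= 1.4 * 0.4848
= 0.6787


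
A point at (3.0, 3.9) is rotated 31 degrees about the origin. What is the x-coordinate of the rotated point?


x' = x*cos(theta) - y*sin(theta)
cos(31 deg) = 0.8572, sin(31 deg) = 0.515
x' = 3.0 * 0.8572 - 3.9 * 0.515
= 2.5715 - 2.0086
= 0.5629


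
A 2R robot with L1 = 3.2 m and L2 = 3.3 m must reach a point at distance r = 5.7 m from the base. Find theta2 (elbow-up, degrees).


cos(theta2) = (r^2 - L1^2 - L2^2) / (2*L1*L2)
cos(theta2) = (32.49 - 10.24 - 10.89) / 21.12
cos(theta2) = 0.537879
theta2 = 57.4606 degrees


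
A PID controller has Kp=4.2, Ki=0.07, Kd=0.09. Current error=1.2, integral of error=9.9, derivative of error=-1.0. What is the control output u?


u = Kp*e + Ki*int(e) + Kd*de/dt
= 4.2*1.2 + 0.07*9.9 + 0.09*(-1.0)
= 5.04 + 0.693 + -0.09
= 5.643


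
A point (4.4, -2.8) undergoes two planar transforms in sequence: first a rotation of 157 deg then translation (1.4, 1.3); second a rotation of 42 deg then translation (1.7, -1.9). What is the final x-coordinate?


After transform 1:
x1 = cos(157)*4.4 - sin(157)*-2.8 + 1.4 = -1.5562
y1 = sin(157)*4.4 + cos(157)*-2.8 + 1.3 = 5.5966
After transform 2:
x2 = cos(42)*-1.5562 - sin(42)*5.5966 + 1.7
= -3.2013


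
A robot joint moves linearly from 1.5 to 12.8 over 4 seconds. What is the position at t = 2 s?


s = t/T = 2/4 = 0.5
p(t) = p0 + (pf-p0)*s
= 1.5 + (12.8 - 1.5) * 0.5
= 7.15


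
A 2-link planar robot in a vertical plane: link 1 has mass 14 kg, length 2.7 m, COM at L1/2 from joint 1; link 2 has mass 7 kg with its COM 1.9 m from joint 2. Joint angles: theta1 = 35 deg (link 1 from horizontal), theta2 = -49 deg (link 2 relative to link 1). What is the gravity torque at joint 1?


Horizontal distance from joint 1 to link-1 COM:
  x_c1 = (L1/2)*cos(t1) = 1.35 * 0.8192 = 1.1059 m
Horizontal distance from joint 1 to link-2 COM:
  x_c2 = L1*cos(t1) + Lc2*cos(t1+t2)
       = 2.7*0.8192 + 1.9*0.9703 = 4.0553 m
tau1 = m1*g*x_c1 + m2*g*x_c2
     = 14*9.81*1.1059 + 7*9.81*4.0553
     = 151.8782 + 278.4756
     = 430.3537 Nm


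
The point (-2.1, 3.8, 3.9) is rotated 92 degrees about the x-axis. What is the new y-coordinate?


Rotation about x-axis: y' = y*cos(theta) - z*sin(theta)
= 3.8 * -0.0349 - 3.9 * 0.9994
= -4.0302


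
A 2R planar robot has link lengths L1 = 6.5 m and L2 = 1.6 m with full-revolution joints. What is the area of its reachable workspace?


r_max = L1 + L2 = 8.1 m
r_min = |L1 - L2| = 4.9 m
Area = pi*(r_max^2 - r_min^2)
= pi*(65.61 - 24.01)
= pi * 41.6
= 130.6903 m^2


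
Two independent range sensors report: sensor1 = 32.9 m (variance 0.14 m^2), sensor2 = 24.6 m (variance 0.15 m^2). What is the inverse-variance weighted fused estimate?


w1 = (1/var1) / (1/var1 + 1/var2)
   = 7.1429 / (7.1429 + 6.6667) = 0.5172
w2 = 1 - w1 = 0.4828
fused = w1*s1 + w2*s2 = 17.0172 + 11.8759
= 28.8931 m


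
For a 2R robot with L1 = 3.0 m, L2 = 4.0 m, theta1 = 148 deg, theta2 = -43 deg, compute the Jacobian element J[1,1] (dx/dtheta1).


J[1,1] = -L1*sin(t1) - L2*sin(t1+t2)
= -3.0*sin(148) - 4.0*sin(105)
= -5.4535


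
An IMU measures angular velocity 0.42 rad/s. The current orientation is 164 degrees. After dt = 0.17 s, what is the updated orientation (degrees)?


delta_theta = w * dt = 0.42 * 0.17 = 0.0714 rad
= 4.0909 deg
theta_new = 164 + 4.0909 = 168.0909 deg


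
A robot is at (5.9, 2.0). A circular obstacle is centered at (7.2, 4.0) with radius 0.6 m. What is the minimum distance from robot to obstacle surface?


center_dist = sqrt((5.9-7.2)^2 + (2.0-4.0)^2)
= sqrt(1.69 + 4.0)
= 2.3854
min_dist = center_dist - radius = 2.3854 - 0.6 = 1.7854 m


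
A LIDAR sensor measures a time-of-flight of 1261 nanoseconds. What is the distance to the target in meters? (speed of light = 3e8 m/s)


tof = 1261 ns = 1.261e-06 s
dist = c * tof / 2
= 3e8 * 1.261e-06 / 2
= 189.15 m


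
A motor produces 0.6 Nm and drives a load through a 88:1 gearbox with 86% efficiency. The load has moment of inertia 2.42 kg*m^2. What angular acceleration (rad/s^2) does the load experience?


tau_out = tau_motor * N * eta
= 0.6 * 88 * 0.86 = 45.408 Nm
alpha = tau_out / I = 45.408 / 2.42
= 18.7636 rad/s^2


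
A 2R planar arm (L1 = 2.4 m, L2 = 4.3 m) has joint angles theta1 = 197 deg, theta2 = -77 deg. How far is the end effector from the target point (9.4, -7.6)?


End effector via forward kinematics:
x = L1*cos(t1) + L2*cos(t1+t2) = -4.4451
y = L1*sin(t1) + L2*sin(t1+t2) = 3.0222
Distance to target:
d = sqrt((9.4 - -4.4451)^2 + (-7.6 - 3.0222)^2)
= sqrt(191.6877 + 112.8315)
= 17.4505 m


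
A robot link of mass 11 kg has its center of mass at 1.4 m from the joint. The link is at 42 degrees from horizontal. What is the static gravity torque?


tau = m*g*L*cos(angle)
= 11 * 9.81 * 1.4 * cos(42 deg)
= 11 * 9.81 * 1.4 * 0.7431
= 112.2699 Nm


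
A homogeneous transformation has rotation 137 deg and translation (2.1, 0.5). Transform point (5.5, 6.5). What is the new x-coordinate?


x' = cos(theta)*px - sin(theta)*py + tx
= -0.7314*5.5 - 0.682*6.5 + 2.1
= -6.3554


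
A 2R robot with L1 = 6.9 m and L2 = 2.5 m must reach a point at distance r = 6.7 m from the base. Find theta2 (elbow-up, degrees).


cos(theta2) = (r^2 - L1^2 - L2^2) / (2*L1*L2)
cos(theta2) = (44.89 - 47.61 - 6.25) / 34.5
cos(theta2) = -0.26
theta2 = 105.0701 degrees


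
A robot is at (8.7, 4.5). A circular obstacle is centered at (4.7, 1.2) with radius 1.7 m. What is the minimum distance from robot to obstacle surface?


center_dist = sqrt((8.7-4.7)^2 + (4.5-1.2)^2)
= sqrt(16.0 + 10.89)
= 5.1856
min_dist = center_dist - radius = 5.1856 - 1.7 = 3.4856 m


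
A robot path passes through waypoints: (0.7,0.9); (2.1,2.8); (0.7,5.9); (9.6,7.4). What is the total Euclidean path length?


Segment lengths:
  seg1 = sqrt((1.4)^2 + (1.9)^2) = 2.3601
  seg2 = sqrt((-1.4)^2 + (3.1)^2) = 3.4015
  seg3 = sqrt((8.9)^2 + (1.5)^2) = 9.0255
Total = 14.7871


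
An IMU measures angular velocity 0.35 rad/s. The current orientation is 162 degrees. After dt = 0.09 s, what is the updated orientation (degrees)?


delta_theta = w * dt = 0.35 * 0.09 = 0.0315 rad
= 1.8048 deg
theta_new = 162 + 1.8048 = 163.8048 deg


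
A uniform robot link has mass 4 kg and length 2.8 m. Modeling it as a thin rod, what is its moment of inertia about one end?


I = (1/3) * m * L^2
= (1/3) * 4 * 2.8^2
= 0.333333 * 4 * 7.84
= 10.4533 kg*m^2


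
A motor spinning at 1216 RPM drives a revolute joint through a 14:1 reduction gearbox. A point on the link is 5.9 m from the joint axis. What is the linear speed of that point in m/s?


omega_motor = 1216 * 2*pi/60 = 127.3392 rad/s
omega_joint = omega_motor / 14 = 9.0957 rad/s
v = omega_joint * r = 9.0957 * 5.9
= 53.6644 m/s


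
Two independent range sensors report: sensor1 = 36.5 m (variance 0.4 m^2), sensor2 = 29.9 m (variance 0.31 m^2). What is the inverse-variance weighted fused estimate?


w1 = (1/var1) / (1/var1 + 1/var2)
   = 2.5 / (2.5 + 3.2258) = 0.4366
w2 = 1 - w1 = 0.5634
fused = w1*s1 + w2*s2 = 15.9366 + 16.8451
= 32.7817 m


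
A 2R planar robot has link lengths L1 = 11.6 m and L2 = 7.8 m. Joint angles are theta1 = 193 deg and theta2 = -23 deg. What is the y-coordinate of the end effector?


Convert angles to radians: theta1 = 3.3685, theta2 = -0.4014
y = L1*sin(theta1) + L2*sin(theta1+theta2)
y = -2.6094 + 1.3545
y = -1.255


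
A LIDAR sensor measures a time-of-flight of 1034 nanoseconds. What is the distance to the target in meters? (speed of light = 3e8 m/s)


tof = 1034 ns = 1.034e-06 s
dist = c * tof / 2
= 3e8 * 1.034e-06 / 2
= 155.1 m


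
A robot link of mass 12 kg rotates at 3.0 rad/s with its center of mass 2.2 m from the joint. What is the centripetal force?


F = m * omega^2 * r
= 12 * 3.0^2 * 2.2
= 12 * 9.0 * 2.2
= 237.6 N


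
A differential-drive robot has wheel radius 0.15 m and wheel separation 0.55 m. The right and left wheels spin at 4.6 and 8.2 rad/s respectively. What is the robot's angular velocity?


vR = r*wR = 0.15*4.6 = 0.69 m/s
vL = r*wL = 0.15*8.2 = 1.23 m/s
v = (vR+vL)/2 = 0.96 m/s
omega = (vR-vL)/L = -0.9818 rad/s
angular velocity = -0.9818 rad/s


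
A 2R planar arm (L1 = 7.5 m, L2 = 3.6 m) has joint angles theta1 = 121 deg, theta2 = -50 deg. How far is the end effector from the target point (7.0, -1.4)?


End effector via forward kinematics:
x = L1*cos(t1) + L2*cos(t1+t2) = -2.6907
y = L1*sin(t1) + L2*sin(t1+t2) = 9.8326
Distance to target:
d = sqrt((7.0 - -2.6907)^2 + (-1.4 - 9.8326)^2)
= sqrt(93.9104 + 126.1718)
= 14.8352 m


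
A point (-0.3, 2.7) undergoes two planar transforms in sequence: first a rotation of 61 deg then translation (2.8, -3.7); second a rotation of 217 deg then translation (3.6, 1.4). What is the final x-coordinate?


After transform 1:
x1 = cos(61)*-0.3 - sin(61)*2.7 + 2.8 = 0.2931
y1 = sin(61)*-0.3 + cos(61)*2.7 + -3.7 = -2.6534
After transform 2:
x2 = cos(217)*0.2931 - sin(217)*-2.6534 + 3.6
= 1.7691


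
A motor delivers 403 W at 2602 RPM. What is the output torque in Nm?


omega = 2602 * 2*pi/60 = 272.4808 rad/s
tau = P / omega = 403 / 272.4808
= 1.479 Nm


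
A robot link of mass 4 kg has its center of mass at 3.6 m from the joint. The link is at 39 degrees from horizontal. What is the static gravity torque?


tau = m*g*L*cos(angle)
= 4 * 9.81 * 3.6 * cos(39 deg)
= 4 * 9.81 * 3.6 * 0.7771
= 109.7827 Nm


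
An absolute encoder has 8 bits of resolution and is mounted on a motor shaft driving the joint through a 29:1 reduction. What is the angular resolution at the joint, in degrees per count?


counts = 2^8 = 256
effective counts at joint = 256 * 29 = 7424
resolution = 360 / 7424
= 0.0485 deg/count


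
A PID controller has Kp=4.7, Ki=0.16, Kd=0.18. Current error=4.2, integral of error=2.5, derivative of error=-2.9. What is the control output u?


u = Kp*e + Ki*int(e) + Kd*de/dt
= 4.7*4.2 + 0.16*2.5 + 0.18*(-2.9)
= 19.74 + 0.4 + -0.522
= 19.618


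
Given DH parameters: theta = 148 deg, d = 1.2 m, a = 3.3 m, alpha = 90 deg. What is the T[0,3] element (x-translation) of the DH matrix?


T[0,3] = a * cos(theta)
= 3.3 * cos(148 deg)
= 3.3 * -0.848
= -2.7986


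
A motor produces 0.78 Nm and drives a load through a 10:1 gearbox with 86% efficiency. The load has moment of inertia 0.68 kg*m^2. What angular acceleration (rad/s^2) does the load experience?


tau_out = tau_motor * N * eta
= 0.78 * 10 * 0.86 = 6.708 Nm
alpha = tau_out / I = 6.708 / 0.68
= 9.8647 rad/s^2


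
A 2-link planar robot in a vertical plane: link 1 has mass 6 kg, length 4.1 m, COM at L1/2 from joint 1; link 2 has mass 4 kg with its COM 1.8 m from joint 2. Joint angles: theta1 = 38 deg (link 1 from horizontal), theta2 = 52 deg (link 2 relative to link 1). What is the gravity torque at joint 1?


Horizontal distance from joint 1 to link-1 COM:
  x_c1 = (L1/2)*cos(t1) = 2.05 * 0.788 = 1.6154 m
Horizontal distance from joint 1 to link-2 COM:
  x_c2 = L1*cos(t1) + Lc2*cos(t1+t2)
       = 4.1*0.788 + 1.8*0.0 = 3.2308 m
tau1 = m1*g*x_c1 + m2*g*x_c2
     = 6*9.81*1.6154 + 4*9.81*3.2308
     = 95.0837 + 126.7783
     = 221.8621 Nm


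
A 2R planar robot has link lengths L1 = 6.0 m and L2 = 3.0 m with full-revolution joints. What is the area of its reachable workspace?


r_max = L1 + L2 = 9.0 m
r_min = |L1 - L2| = 3.0 m
Area = pi*(r_max^2 - r_min^2)
= pi*(81.0 - 9.0)
= pi * 72.0
= 226.1947 m^2


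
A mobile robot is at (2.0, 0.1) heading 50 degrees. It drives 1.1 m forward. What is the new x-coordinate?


x_new = x0 + d*cos(theta)
= 2.0 + 1.1*cos(50)
= 2.0 + 0.7071
= 2.7071


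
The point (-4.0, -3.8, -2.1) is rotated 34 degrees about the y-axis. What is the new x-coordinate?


Rotation about y-axis: x' = x*cos(theta) + z*sin(theta)
= -4.0 * 0.829 + -2.1 * 0.5592
= -4.4905


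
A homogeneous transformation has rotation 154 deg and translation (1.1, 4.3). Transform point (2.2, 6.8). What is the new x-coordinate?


x' = cos(theta)*px - sin(theta)*py + tx
= -0.8988*2.2 - 0.4384*6.8 + 1.1
= -3.8583


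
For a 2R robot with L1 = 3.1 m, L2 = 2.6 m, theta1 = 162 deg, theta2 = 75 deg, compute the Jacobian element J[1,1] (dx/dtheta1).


J[1,1] = -L1*sin(t1) - L2*sin(t1+t2)
= -3.1*sin(162) - 2.6*sin(237)
= 1.2226


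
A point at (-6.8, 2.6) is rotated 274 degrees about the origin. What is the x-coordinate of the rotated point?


x' = x*cos(theta) - y*sin(theta)
cos(274 deg) = 0.0698, sin(274 deg) = -0.9976
x' = -6.8 * 0.0698 - 2.6 * -0.9976
= -0.4743 - -2.5937
= 2.1193


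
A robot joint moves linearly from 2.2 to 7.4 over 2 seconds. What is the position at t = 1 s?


s = t/T = 1/2 = 0.5
p(t) = p0 + (pf-p0)*s
= 2.2 + (7.4 - 2.2) * 0.5
= 4.8


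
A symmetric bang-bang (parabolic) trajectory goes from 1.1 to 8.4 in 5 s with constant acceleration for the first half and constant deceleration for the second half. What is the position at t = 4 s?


Symmetric rest-to-rest: each phase covers (pf-p0)/2 in time T/2. 0.5*a*(T/2)^2 = (pf-p0)/2 => a = 4*(pf-p0)/T^2
a = 4*(8.4-1.1)/5^2 = 1.168
t = 4 is in the deceleration phase (t > T/2).
p = pf - 0.5*a*(T-t)^2 = 8.4 - 0.5*1.168*1^2
= 7.816


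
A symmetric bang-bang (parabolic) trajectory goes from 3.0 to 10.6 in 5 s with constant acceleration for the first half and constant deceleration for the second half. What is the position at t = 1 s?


Symmetric rest-to-rest: each phase covers (pf-p0)/2 in time T/2. 0.5*a*(T/2)^2 = (pf-p0)/2 => a = 4*(pf-p0)/T^2
a = 4*(10.6-3.0)/5^2 = 1.216
t = 1 is in the acceleration phase (t <= T/2).
p = p0 + 0.5*a*t^2 = 3.0 + 0.5*1.216*1^2
= 3.608
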